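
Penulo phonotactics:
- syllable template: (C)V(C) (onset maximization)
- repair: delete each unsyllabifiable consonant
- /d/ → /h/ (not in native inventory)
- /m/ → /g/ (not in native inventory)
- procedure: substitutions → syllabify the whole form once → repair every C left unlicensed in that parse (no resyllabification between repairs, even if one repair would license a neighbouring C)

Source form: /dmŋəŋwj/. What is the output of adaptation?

Substitution: /d/ → /h/, /m/ → /g/, giving /hgŋəŋwj/.
Syllabifying with onset maximization leaves /h/, /g/, /w/, /j/ stranded (at most one coda consonant is licensed; onsets are limited to one consonant).
Deleting the stranded consonants removes /h/, /g/, /w/, /j/.

ŋəŋ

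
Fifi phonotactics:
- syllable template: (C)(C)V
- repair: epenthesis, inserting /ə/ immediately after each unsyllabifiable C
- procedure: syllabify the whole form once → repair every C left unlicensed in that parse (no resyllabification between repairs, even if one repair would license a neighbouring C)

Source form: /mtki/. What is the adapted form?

Under (C)(C)V, the unsyllabifiable consonants are /m/ (no codas are permitted; onsets may contain at most 2 consonants).
Each unlicensed consonant becomes the onset of a new syllable: /m/ → /mə/.

mətki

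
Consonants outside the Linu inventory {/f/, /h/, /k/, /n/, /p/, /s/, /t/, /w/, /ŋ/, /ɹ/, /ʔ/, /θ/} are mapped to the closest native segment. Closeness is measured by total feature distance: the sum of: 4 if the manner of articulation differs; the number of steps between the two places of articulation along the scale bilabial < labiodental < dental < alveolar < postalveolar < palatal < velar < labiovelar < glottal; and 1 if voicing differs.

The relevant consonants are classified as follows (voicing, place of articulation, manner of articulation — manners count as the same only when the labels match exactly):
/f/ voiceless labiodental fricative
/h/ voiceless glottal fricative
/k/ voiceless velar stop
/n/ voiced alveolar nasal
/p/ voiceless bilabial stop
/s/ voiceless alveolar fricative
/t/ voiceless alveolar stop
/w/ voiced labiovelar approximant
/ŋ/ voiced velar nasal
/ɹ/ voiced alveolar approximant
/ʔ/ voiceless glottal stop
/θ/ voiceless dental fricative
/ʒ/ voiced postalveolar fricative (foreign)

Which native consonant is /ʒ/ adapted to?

s

/s/ is closest: same manner (fricative), place distance 1 (postalveolar→alveolar), voicing differs (+1); total 2. Next closest is /θ/ at distance 3.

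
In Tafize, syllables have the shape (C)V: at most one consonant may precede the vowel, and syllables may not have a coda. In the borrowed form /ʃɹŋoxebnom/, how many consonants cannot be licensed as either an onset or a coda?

The consonants /ʃ/, /ɹ/, /b/, /m/ cannot be parsed into a legal (C)V syllable (no codas are permitted; onsets are limited to one consonant).

4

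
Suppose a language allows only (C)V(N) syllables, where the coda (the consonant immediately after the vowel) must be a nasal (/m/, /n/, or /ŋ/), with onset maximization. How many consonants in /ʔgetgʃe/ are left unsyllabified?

3

The consonants /ʔ/, /t/, /g/ cannot be parsed into a legal (C)V(N) syllable (only a nasal (/m/, /n/, or /ŋ/) is licensed in coda position; onsets are limited to one consonant).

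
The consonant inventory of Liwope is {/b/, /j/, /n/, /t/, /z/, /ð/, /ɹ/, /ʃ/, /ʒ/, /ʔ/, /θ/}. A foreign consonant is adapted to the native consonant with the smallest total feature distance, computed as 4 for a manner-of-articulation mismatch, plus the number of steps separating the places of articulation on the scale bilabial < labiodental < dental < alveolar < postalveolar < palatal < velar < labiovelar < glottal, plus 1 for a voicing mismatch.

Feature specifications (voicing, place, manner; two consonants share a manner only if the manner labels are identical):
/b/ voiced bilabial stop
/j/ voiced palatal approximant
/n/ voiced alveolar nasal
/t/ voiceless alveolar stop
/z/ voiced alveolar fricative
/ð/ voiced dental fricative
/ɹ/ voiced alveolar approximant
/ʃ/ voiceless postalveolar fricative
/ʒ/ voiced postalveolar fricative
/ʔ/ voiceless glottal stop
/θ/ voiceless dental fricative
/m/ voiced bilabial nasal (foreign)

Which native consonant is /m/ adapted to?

/n/ is closest: same manner (nasal), place distance 3 (bilabial→alveolar), same voicing; total 3. Next closest is /b/ at distance 4.

n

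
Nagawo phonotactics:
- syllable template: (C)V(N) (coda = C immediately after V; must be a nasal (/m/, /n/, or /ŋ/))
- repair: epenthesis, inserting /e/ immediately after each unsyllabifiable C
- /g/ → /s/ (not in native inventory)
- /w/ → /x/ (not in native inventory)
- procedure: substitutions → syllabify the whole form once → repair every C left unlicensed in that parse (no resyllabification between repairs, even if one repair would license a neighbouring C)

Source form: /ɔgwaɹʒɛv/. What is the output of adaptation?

Substitution: /g/ → /s/, /w/ → /x/, giving /ɔsxaɹʒɛv/.
Syllabifying with onset maximization leaves /s/, /ɹ/, /v/ stranded (only a nasal (/m/, /n/, or /ŋ/) is licensed in coda position; onsets are limited to one consonant).
Epenthesis after each stranded consonant: /s/ → /se/, /ɹ/ → /ɹe/, /v/ → /ve/.

ɔsexaɹeʒɛve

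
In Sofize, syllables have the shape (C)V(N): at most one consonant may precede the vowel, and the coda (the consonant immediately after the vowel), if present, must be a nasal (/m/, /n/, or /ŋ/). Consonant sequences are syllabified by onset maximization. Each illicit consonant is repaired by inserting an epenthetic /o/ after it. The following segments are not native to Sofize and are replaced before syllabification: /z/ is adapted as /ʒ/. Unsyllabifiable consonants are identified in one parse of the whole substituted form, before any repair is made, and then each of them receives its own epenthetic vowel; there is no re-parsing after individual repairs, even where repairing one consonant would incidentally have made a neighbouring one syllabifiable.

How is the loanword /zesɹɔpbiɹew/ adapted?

ʒesoɹɔpobiɹewo

Substitution: /z/ → /ʒ/, giving /ʒesɹɔpbiɹew/.
Under (C)V(N), the unsyllabifiable consonants are /s/, /p/, /w/ (only a nasal (/m/, /n/, or /ŋ/) is licensed in coda position; onsets are limited to one consonant).
Each unlicensed consonant becomes the onset of a new syllable: /s/ → /so/, /p/ → /po/, /w/ → /wo/.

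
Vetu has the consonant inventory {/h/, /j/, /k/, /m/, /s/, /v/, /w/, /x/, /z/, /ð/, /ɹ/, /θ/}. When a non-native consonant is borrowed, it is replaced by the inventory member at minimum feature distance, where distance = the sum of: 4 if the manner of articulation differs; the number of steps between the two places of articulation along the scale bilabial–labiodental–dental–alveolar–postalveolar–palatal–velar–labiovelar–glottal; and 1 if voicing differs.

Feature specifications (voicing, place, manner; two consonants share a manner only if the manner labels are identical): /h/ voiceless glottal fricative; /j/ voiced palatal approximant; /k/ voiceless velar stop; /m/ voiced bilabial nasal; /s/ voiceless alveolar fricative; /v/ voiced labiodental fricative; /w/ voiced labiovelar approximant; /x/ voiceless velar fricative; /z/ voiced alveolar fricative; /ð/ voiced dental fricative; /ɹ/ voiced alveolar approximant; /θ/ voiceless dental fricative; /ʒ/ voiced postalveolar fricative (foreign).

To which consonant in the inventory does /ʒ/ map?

/z/ is closest: same manner (fricative), place distance 1 (postalveolar→alveolar), same voicing; total 1. Next closest is /s/ at distance 2.

z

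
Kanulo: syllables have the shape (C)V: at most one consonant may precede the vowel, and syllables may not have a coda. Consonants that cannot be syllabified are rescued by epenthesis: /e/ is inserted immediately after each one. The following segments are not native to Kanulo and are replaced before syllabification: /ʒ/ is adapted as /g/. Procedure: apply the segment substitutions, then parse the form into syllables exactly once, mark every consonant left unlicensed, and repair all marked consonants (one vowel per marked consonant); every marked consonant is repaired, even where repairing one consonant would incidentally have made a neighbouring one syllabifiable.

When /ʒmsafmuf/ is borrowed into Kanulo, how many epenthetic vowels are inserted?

4

After substitution the input is /gmsafmuf/.
The unsyllabifiable consonants are /g/, /m/, /f/, /f/; each receives one epenthetic vowel.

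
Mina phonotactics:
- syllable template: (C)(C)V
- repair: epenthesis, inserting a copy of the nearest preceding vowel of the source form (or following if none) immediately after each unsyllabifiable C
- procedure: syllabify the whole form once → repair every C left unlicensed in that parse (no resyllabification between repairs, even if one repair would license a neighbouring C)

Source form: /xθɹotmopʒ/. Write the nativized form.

xoθɹotmopoʒo

The consonants /x/, /p/, /ʒ/ cannot be parsed into a legal (C)(C)V syllable (no codas are permitted; onsets may contain at most 2 consonants).
Epenthesis after each stranded consonant: /x/ → /xo/, /p/ → /po/, /ʒ/ → /ʒo/.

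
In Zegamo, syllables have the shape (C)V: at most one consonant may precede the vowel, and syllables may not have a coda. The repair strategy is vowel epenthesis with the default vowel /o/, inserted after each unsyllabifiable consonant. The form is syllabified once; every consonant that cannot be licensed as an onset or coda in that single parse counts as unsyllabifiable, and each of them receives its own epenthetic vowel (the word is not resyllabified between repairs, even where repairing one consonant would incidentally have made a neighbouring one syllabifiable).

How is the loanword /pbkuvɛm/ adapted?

pobokuvɛmo

Syllabifying with onset maximization leaves /p/, /b/, /m/ stranded (no codas are permitted; onsets are limited to one consonant).
Inserting the epenthetic vowel yields /p/ → /po/, /b/ → /bo/, /m/ → /mo/.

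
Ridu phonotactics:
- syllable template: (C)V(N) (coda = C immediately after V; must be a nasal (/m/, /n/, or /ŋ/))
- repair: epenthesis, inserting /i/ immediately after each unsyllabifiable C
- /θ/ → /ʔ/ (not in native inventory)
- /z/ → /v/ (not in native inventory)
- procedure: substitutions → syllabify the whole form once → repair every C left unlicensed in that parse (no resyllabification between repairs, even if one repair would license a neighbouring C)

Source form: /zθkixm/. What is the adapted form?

viʔikiximi

Substitution: /z/ → /v/, /θ/ → /ʔ/, giving /vʔkixm/.
Syllabifying with onset maximization leaves /v/, /ʔ/, /x/, /m/ stranded (only a nasal (/m/, /n/, or /ŋ/) is licensed in coda position; onsets are limited to one consonant).
Epenthesis after each stranded consonant: /v/ → /vi/, /ʔ/ → /ʔi/, /x/ → /xi/, /m/ → /mi/.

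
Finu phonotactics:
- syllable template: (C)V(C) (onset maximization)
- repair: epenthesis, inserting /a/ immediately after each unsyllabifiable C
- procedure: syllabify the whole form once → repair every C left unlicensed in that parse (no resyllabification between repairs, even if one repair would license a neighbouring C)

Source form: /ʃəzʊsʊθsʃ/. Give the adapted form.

ʃəzʊsʊθsaʃa

Under (C)V(C), the unsyllabifiable consonants are /s/, /ʃ/ (at most one coda consonant is licensed; onsets are limited to one consonant).
Each unlicensed consonant becomes the onset of a new syllable: /s/ → /sa/, /ʃ/ → /ʃa/.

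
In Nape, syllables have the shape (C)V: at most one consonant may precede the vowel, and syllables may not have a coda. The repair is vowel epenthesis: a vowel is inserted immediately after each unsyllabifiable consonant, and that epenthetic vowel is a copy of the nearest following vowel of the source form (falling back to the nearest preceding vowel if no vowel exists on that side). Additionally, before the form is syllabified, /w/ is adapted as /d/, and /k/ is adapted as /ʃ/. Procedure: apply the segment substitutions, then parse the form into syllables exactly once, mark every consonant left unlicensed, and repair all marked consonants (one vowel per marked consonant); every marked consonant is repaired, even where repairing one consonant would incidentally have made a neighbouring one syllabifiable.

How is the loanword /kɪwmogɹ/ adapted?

Substitution: /k/ → /ʃ/, /w/ → /d/, giving /ʃɪdmogɹ/.
Under (C)V, the unsyllabifiable consonants are /d/, /g/, /ɹ/ (no codas are permitted; onsets are limited to one consonant).
Each unlicensed consonant becomes the onset of a new syllable: /d/ → /do/, /g/ → /go/, /ɹ/ → /ɹo/.

ʃɪdomogoɹo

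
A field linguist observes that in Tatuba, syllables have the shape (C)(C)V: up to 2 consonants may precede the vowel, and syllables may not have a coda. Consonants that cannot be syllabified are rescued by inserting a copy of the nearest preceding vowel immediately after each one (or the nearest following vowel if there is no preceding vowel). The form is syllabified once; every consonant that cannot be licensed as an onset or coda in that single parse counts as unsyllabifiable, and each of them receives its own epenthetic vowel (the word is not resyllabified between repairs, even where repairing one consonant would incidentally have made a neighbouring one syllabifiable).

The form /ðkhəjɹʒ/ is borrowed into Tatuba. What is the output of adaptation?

ðəkhəjəɹəʒə

Under (C)(C)V, the unsyllabifiable consonants are /ð/, /j/, /ɹ/, /ʒ/ (no codas are permitted; onsets may contain at most 2 consonants).
Epenthesis after each stranded consonant: /ð/ → /ðə/, /j/ → /jə/, /ɹ/ → /ɹə/, /ʒ/ → /ʒə/.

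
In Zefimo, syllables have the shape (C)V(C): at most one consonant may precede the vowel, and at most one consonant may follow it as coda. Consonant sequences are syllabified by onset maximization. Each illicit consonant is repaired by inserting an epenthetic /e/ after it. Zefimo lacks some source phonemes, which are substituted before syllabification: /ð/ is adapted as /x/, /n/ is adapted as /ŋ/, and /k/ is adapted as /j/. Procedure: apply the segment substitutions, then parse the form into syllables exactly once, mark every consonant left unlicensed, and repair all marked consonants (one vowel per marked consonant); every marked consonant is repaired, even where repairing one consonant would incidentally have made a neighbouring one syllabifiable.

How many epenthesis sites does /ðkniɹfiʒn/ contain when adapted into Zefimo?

After substitution the input is /xjŋiɹfiʒŋ/.
The unsyllabifiable consonants are /x/, /j/, /ŋ/; each receives one epenthetic vowel.

3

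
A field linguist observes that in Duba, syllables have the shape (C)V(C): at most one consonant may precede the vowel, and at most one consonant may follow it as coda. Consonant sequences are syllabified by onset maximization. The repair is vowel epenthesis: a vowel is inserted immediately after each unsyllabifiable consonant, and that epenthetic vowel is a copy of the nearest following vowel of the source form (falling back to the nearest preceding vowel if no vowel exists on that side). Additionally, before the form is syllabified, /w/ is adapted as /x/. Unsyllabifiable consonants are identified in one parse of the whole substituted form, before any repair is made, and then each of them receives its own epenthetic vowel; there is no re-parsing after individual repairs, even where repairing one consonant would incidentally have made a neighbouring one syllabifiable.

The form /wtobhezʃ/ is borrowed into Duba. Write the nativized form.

Substitution: /w/ → /x/, giving /xtobhezʃ/.
The consonants /x/, /ʃ/ cannot be parsed into a legal (C)V(C) syllable (at most one coda consonant is licensed; onsets are limited to one consonant).
Each unlicensed consonant becomes the onset of a new syllable: /x/ → /xo/, /ʃ/ → /ʃe/.

xotobhezʃe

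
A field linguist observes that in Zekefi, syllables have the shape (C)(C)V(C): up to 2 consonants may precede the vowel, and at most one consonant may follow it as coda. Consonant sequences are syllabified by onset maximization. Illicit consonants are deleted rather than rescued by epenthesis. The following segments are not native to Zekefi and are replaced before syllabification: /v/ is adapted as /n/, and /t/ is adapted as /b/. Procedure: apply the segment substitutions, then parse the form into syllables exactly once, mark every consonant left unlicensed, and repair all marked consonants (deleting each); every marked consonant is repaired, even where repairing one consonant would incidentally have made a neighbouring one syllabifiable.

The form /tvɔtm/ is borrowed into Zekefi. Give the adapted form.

bnɔb

Substitution: /t/ → /b/, /v/ → /n/, giving /bnɔbm/.
Under (C)(C)V(C), the unsyllabifiable consonants are /m/ (at most one coda consonant is licensed; onsets may contain at most 2 consonants).
Deleting the stranded consonants removes /m/.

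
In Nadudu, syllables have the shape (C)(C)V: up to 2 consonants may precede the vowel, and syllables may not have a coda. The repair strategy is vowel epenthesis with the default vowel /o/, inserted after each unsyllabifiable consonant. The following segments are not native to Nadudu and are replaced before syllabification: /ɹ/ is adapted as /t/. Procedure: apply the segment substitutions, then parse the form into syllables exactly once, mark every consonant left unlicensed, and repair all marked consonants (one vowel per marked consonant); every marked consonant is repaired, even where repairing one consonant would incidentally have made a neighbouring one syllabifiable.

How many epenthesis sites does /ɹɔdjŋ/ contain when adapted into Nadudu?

3

After substitution the input is /tɔdjŋ/.
The unsyllabifiable consonants are /d/, /j/, /ŋ/; each receives one epenthetic vowel.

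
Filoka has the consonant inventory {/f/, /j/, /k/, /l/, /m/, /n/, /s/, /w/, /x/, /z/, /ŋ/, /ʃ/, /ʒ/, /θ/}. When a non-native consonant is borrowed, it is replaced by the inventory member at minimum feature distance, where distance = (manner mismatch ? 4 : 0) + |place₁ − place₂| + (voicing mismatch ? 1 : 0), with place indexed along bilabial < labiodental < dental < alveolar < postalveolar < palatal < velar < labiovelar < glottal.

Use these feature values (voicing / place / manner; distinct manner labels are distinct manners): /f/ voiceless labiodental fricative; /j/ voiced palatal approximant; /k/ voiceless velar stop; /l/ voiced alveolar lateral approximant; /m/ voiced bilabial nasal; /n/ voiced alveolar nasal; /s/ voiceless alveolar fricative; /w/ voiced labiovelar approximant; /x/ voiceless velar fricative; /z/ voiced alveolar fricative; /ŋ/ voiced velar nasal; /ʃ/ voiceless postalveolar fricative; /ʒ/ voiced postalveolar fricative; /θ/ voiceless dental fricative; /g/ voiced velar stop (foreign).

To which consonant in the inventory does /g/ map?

k

/k/ is closest: same manner (stop), place distance 0 (velar→velar), voicing differs (+1); total 1. Next closest is /ŋ/ at distance 4.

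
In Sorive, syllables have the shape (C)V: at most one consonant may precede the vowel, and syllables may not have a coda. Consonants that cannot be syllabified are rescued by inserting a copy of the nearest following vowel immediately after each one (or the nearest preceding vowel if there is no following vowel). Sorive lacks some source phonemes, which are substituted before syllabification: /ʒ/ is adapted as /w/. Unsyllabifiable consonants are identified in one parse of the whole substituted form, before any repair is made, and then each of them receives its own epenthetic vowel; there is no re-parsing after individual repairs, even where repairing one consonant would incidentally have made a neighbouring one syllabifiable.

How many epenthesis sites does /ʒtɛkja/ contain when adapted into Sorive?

After substitution the input is /wtɛkja/.
The unsyllabifiable consonants are /w/, /k/; each receives one epenthetic vowel.

2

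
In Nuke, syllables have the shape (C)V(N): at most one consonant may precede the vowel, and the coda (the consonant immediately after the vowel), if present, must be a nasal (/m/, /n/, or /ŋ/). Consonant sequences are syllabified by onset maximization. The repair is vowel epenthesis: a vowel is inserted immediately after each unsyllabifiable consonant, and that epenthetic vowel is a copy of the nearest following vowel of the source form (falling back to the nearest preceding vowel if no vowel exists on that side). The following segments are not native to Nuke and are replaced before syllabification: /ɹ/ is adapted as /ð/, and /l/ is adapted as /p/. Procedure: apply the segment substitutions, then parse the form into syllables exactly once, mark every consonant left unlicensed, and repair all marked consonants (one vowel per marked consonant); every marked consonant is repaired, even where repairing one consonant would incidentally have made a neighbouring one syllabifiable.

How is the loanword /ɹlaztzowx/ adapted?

Substitution: /ɹ/ → /ð/, /l/ → /p/, giving /ðpaztzowx/.
Under (C)V(N), the unsyllabifiable consonants are /ð/, /z/, /t/, /w/, /x/ (only a nasal (/m/, /n/, or /ŋ/) is licensed in coda position; onsets are limited to one consonant).
Epenthesis after each stranded consonant: /ð/ → /ða/, /z/ → /zo/, /t/ → /to/, /w/ → /wo/, /x/ → /xo/.

ðapazotozowoxo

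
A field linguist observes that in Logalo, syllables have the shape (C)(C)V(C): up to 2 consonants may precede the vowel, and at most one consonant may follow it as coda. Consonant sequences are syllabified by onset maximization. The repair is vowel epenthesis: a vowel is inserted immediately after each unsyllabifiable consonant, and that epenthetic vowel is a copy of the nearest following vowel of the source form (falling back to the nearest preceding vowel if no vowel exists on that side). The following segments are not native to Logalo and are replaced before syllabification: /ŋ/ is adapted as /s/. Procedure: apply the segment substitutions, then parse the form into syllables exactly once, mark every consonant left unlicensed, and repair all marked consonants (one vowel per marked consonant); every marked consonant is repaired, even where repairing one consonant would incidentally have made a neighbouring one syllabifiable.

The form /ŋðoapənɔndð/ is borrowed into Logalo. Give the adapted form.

sðoapənɔndɔðɔ

Substitution: /ŋ/ → /s/, giving /sðoapənɔndð/.
Under (C)(C)V(C), the unsyllabifiable consonants are /d/, /ð/ (at most one coda consonant is licensed; onsets may contain at most 2 consonants).
Epenthesis after each stranded consonant: /d/ → /dɔ/, /ð/ → /ðɔ/.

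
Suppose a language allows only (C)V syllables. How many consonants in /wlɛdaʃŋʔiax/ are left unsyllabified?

The consonants /w/, /ʃ/, /ŋ/, /x/ cannot be parsed into a legal (C)V syllable (no codas are permitted; onsets are limited to one consonant).

4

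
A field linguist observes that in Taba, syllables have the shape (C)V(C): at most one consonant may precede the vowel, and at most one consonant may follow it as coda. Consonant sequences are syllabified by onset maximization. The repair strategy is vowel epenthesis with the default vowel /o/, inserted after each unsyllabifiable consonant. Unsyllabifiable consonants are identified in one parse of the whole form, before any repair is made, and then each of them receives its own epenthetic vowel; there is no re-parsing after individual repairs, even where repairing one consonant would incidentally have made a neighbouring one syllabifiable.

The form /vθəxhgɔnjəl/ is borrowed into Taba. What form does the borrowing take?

voθəxhogɔnjəl

Under (C)V(C), the unsyllabifiable consonants are /v/, /h/ (at most one coda consonant is licensed; onsets are limited to one consonant).
Epenthesis after each stranded consonant: /v/ → /vo/, /h/ → /ho/.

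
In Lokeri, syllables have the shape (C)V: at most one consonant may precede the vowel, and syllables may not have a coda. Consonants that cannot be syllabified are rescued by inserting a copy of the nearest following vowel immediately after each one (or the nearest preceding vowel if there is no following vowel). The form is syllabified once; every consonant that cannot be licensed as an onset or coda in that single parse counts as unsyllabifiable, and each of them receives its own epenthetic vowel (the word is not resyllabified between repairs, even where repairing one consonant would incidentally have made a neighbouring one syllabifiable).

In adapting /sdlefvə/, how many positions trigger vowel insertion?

The unsyllabifiable consonants are /s/, /d/, /f/; each receives one epenthetic vowel.

3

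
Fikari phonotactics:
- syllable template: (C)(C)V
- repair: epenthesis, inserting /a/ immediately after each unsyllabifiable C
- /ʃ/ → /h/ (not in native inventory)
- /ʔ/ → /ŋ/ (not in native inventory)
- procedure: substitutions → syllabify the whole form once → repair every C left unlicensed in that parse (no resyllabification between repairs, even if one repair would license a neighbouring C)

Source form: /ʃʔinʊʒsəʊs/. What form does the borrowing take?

Substitution: /ʃ/ → /h/, /ʔ/ → /ŋ/, giving /hŋinʊʒsəʊs/.
The consonants /s/ cannot be parsed into a legal (C)(C)V syllable (no codas are permitted; onsets may contain at most 2 consonants).
Epenthesis after each stranded consonant: /s/ → /sa/.

hŋinʊʒsəʊsa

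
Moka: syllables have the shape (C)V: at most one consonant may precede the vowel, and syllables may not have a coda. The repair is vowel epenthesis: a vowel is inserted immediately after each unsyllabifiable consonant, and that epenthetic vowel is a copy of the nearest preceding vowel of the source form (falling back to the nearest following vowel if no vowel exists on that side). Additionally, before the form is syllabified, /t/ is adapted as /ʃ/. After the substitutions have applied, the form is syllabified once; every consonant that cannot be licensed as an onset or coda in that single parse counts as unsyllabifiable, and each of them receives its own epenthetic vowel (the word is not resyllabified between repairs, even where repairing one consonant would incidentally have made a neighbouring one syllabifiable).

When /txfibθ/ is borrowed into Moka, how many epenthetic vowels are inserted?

4

After substitution the input is /ʃxfibθ/.
The unsyllabifiable consonants are /ʃ/, /x/, /b/, /θ/; each receives one epenthetic vowel.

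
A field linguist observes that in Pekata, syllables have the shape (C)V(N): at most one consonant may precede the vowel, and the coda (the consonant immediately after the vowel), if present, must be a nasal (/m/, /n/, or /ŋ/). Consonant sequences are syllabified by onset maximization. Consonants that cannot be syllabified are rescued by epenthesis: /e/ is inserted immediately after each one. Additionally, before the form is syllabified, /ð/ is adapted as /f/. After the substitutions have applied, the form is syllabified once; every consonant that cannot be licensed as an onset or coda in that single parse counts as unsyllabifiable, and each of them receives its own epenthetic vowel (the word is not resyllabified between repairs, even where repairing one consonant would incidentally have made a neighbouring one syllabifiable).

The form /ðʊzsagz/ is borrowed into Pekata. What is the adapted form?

fʊzesageze

Substitution: /ð/ → /f/, giving /fʊzsagz/.
Under (C)V(N), the unsyllabifiable consonants are /z/, /g/, /z/ (only a nasal (/m/, /n/, or /ŋ/) is licensed in coda position; onsets are limited to one consonant).
Epenthesis after each stranded consonant: /z/ → /ze/, /g/ → /ge/, /z/ → /ze/.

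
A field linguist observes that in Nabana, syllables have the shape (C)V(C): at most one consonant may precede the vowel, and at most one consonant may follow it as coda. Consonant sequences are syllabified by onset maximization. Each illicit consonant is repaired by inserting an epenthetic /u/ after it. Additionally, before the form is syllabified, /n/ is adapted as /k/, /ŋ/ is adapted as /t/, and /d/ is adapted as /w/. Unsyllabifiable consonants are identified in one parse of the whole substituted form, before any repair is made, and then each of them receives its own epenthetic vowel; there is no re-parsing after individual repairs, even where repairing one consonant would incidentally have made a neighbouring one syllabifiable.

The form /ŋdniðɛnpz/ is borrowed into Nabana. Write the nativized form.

Substitution: /ŋ/ → /t/, /d/ → /w/, /n/ → /k/, giving /twkiðɛkpz/.
Syllabifying with onset maximization leaves /t/, /w/, /p/, /z/ stranded (at most one coda consonant is licensed; onsets are limited to one consonant).
Epenthesis after each stranded consonant: /t/ → /tu/, /w/ → /wu/, /p/ → /pu/, /z/ → /zu/.

tuwukiðɛkpuzu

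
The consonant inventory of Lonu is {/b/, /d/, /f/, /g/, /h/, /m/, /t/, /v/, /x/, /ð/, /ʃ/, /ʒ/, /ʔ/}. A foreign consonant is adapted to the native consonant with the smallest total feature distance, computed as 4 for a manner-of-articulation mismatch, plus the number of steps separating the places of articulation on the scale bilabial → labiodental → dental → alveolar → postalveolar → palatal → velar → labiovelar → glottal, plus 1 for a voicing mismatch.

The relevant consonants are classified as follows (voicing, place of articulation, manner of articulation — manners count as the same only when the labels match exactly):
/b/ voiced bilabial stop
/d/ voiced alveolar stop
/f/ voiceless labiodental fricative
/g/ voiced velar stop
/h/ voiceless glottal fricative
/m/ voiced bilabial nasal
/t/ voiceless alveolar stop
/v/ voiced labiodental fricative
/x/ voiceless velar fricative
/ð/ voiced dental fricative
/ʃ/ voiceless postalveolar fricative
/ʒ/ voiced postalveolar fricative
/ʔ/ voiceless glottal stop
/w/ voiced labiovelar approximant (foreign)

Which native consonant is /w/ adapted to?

g

/g/ is closest: manner differs (approximant→stop, +4), place distance 1 (labiovelar→velar), same voicing; total 5. Next closest is /h/ at distance 6.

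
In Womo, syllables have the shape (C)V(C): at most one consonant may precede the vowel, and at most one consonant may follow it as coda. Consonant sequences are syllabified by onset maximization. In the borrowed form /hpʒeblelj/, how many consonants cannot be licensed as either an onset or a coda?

Syllabifying with onset maximization leaves /h/, /p/, /j/ stranded (at most one coda consonant is licensed; onsets are limited to one consonant).

3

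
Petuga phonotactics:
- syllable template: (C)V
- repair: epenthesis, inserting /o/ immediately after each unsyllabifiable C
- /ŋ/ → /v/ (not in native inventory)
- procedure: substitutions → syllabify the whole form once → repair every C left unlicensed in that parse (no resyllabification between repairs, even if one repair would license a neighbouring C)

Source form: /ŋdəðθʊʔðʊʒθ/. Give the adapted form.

Substitution: /ŋ/ → /v/, giving /vdəðθʊʔðʊʒθ/.
The consonants /v/, /ð/, /ʔ/, /ʒ/, /θ/ cannot be parsed into a legal (C)V syllable (no codas are permitted; onsets are limited to one consonant).
Epenthesis after each stranded consonant: /v/ → /vo/, /ð/ → /ðo/, /ʔ/ → /ʔo/, /ʒ/ → /ʒo/, /θ/ → /θo/.

vodəðoθʊʔoðʊʒoθo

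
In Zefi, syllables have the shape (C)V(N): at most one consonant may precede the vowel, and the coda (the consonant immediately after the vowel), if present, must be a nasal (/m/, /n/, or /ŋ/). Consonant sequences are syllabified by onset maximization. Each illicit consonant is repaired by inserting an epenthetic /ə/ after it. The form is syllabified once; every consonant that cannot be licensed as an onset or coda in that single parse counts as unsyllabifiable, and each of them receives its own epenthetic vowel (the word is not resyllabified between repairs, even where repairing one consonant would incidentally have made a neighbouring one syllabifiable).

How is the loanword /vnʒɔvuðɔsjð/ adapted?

vənəʒɔvuðɔsəjəðə

Under (C)V(N), the unsyllabifiable consonants are /v/, /n/, /s/, /j/, /ð/ (only a nasal (/m/, /n/, or /ŋ/) is licensed in coda position; onsets are limited to one consonant).
Epenthesis after each stranded consonant: /v/ → /və/, /n/ → /nə/, /s/ → /sə/, /j/ → /jə/, /ð/ → /ðə/.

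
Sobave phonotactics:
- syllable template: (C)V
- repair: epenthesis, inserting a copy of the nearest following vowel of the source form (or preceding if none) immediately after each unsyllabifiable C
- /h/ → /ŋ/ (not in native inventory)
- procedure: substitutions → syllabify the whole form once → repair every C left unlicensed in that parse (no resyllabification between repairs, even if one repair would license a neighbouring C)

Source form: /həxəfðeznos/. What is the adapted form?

Substitution: /h/ → /ŋ/, giving /ŋəxəfðeznos/.
Under (C)V, the unsyllabifiable consonants are /f/, /z/, /s/ (no codas are permitted; onsets are limited to one consonant).
Inserting the epenthetic vowel yields /f/ → /fe/, /z/ → /zo/, /s/ → /so/.

ŋəxəfeðezonoso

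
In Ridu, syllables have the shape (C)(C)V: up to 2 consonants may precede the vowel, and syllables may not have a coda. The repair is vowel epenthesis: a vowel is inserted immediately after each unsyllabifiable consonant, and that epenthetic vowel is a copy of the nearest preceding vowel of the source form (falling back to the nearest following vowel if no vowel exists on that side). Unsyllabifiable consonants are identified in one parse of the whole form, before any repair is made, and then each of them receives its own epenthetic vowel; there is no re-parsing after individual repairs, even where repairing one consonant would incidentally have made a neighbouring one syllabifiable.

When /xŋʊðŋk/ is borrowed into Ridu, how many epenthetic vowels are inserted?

The unsyllabifiable consonants are /ð/, /ŋ/, /k/; each receives one epenthetic vowel.

3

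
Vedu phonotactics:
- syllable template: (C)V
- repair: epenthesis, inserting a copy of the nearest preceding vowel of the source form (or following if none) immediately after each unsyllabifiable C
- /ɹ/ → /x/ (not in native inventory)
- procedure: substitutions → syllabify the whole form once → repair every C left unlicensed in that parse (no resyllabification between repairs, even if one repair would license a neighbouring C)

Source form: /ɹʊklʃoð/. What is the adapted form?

Substitution: /ɹ/ → /x/, giving /xʊklʃoð/.
Syllabifying with onset maximization leaves /k/, /l/, /ð/ stranded (no codas are permitted; onsets are limited to one consonant).
Inserting the epenthetic vowel yields /k/ → /kʊ/, /l/ → /lʊ/, /ð/ → /ðo/.

xʊkʊlʊʃoðo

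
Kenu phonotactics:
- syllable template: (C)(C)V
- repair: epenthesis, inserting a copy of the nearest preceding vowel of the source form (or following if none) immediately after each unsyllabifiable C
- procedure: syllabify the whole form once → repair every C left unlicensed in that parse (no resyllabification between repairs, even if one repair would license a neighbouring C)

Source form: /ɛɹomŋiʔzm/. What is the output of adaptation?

Syllabifying with onset maximization leaves /ʔ/, /z/, /m/ stranded (no codas are permitted; onsets may contain at most 2 consonants).
Inserting the epenthetic vowel yields /ʔ/ → /ʔi/, /z/ → /zi/, /m/ → /mi/.

ɛɹomŋiʔizimi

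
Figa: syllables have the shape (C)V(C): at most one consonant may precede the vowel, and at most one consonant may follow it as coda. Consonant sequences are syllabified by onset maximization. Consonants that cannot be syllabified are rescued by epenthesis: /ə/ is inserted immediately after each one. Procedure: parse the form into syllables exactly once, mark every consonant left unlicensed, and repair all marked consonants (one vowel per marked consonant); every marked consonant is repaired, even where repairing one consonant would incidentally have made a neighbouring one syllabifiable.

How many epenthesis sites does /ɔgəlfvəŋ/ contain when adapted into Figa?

The unsyllabifiable consonants are /f/; each receives one epenthetic vowel.

1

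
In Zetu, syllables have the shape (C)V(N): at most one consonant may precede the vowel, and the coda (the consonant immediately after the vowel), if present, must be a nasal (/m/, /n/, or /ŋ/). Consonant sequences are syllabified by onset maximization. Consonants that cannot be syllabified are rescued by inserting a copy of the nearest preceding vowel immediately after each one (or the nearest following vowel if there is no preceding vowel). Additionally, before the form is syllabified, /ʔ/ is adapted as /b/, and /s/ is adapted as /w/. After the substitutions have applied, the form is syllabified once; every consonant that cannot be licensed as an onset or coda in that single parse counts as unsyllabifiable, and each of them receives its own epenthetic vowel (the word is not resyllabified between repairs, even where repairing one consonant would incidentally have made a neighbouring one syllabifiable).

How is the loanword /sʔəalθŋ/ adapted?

Substitution: /s/ → /w/, /ʔ/ → /b/, giving /wbəalθŋ/.
Syllabifying with onset maximization leaves /w/, /l/, /θ/, /ŋ/ stranded (only a nasal (/m/, /n/, or /ŋ/) is licensed in coda position; onsets are limited to one consonant).
Inserting the epenthetic vowel yields /w/ → /wə/, /l/ → /la/, /θ/ → /θa/, /ŋ/ → /ŋa/.

wəbəalaθaŋa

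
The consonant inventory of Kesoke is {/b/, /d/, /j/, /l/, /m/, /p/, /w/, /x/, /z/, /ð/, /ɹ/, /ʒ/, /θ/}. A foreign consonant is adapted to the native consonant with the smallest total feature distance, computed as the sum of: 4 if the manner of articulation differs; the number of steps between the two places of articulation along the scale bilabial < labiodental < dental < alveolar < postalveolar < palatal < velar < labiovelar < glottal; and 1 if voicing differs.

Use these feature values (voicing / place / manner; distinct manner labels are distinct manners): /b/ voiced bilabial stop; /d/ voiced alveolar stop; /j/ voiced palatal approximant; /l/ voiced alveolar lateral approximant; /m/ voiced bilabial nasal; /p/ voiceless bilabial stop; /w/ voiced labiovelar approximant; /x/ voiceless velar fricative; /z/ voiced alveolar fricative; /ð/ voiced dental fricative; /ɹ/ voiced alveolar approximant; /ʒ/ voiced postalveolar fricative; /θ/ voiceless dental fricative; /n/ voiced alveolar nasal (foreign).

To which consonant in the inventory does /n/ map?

/m/ is closest: same manner (nasal), place distance 3 (alveolar→bilabial), same voicing; total 3. Next closest is /d/ at distance 4.

m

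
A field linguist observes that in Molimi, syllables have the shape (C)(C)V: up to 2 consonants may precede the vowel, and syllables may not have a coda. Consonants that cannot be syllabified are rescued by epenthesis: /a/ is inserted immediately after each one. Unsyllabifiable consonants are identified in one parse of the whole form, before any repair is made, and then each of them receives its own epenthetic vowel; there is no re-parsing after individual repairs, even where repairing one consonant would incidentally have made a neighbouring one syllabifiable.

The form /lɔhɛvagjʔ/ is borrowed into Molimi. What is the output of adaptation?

lɔhɛvagajaʔa

The consonants /g/, /j/, /ʔ/ cannot be parsed into a legal (C)(C)V syllable (no codas are permitted; onsets may contain at most 2 consonants).
Epenthesis after each stranded consonant: /g/ → /ga/, /j/ → /ja/, /ʔ/ → /ʔa/.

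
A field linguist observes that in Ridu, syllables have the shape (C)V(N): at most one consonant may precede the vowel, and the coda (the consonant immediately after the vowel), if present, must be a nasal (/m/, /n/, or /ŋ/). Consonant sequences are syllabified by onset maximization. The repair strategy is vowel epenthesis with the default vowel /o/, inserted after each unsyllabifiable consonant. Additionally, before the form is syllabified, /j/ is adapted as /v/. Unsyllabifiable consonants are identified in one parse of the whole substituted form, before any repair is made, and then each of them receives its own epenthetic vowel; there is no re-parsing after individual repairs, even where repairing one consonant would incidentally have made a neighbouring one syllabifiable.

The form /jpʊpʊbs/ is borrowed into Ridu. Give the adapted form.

vopʊpʊboso

Substitution: /j/ → /v/, giving /vpʊpʊbs/.
Under (C)V(N), the unsyllabifiable consonants are /v/, /b/, /s/ (only a nasal (/m/, /n/, or /ŋ/) is licensed in coda position; onsets are limited to one consonant).
Each unlicensed consonant becomes the onset of a new syllable: /v/ → /vo/, /b/ → /bo/, /s/ → /so/.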